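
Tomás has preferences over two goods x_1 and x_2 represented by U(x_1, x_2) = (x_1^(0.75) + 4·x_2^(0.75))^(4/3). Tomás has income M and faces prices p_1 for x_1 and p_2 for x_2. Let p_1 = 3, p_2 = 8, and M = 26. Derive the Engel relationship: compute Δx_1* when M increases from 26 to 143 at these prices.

Δx_1* = 2.6897

Numerically x_2/x_1 = 5.0625, so x_1* = 26/(3 + 8·5.0625) = 0.5977.
At M' = 143: x_1* = 3.2874. Change: 3.2874 − 0.5977 = 2.6897.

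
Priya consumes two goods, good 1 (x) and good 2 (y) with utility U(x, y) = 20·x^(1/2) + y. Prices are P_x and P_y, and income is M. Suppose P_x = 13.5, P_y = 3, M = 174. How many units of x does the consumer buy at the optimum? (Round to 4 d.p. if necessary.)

x* = 4.9383

Utility is quasi-linear in y; the FOC for x is 10/√x = P_x/P_y.
Thus x* = (10·P_y/P_x)² — independent of M — with the rest of income spent on y.
Plugging in: x* = (10·3/13.5)² = 4.9383.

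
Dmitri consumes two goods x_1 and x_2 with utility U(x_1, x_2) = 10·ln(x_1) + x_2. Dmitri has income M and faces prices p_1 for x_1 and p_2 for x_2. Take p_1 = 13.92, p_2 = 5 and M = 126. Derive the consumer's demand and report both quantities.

x_1* = 3.592, x_2* = 15.2

Set MRS = p_1/p_2: (10/x_1)/1 = p_1/p_2.
So x_1*(p_1,p_2) = 10·p_2/p_1, independent of income; and x_2* = (M − 10·p_2)/p_2.
At the given prices: x_1* = 10·5/13.92 = 3.592, and x_2* = 15.2.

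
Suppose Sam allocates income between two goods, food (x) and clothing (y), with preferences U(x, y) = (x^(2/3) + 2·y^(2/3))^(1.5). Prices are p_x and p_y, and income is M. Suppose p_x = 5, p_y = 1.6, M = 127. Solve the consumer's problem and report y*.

MU_x ∝ x^(-1/3), MU_y ∝ 2·y^(-1/3), so MRS = (1/2)·(y/x)^(1/3) = p_x/p_y.
Solve for the ratio: y/x = [2·p_x/p_y]^(3).
With the ratio pinned down, the budget gives x* = M/(p_x + p_y·(y/x)) and y* = (y/x)·x*.
Numerically y/x = 244.140625, so x* = 127/(5 + 1.6·244.140625) = 0.321 and y* = 244.140625·0.321 = 78.3718.

y* = 78.3718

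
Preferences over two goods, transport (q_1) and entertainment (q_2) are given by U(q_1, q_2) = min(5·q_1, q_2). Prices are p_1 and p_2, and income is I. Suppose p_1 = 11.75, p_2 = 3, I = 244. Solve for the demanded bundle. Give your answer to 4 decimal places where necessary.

Leontief preferences: the optimum is at the kink where q_1/1 = q_2/5, i.e. q_2 = 5·q_1.
Budget: p_1·q_1 + p_2·5·q_1 = I, so (p_1 + 5·p_2)·q_1 = I.
Demand: q_1*(p_1,p_2,I) = I/(p_1 + 5·p_2), q_2* = 5·I/(p_1 + 5·p_2).
Here 11.75 + 5·3 = 26.75, giving q_1* = 9.1215 and q_2* = 45.6075.

q_1* = 9.1215, q_2* = 45.6075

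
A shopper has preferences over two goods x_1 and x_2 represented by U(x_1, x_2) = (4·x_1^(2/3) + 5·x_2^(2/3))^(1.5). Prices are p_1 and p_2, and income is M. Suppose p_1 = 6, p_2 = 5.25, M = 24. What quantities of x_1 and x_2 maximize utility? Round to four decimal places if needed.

x_1* = 1.1264, x_2* = 3.2841

Substitute x_2 = (x_2/x_1)·x_1 into the budget: x_1* = M/(p_1 + p_2·(x_2/x_1)).
Numerically x_2/x_1 = 2.915452, so x_1* = 24/(6 + 5.25·2.915452) = 1.1264 and x_2* = 2.915452·1.1264 = 3.2841.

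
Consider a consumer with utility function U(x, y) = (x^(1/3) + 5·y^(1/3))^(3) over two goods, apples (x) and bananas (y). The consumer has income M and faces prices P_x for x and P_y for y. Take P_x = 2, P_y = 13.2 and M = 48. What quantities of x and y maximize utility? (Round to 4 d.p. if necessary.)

From the CES first-order condition, (1/5)·(y/x)^(2/3) = P_x/P_y.
Hence y/x = (5·P_x/P_y)^(1/(2/3)), i.e. raised to the 1.5 power.
Substitute y = (y/x)·x into the budget: x* = M/(P_x + P_y·(y/x)).
Numerically y/x = 0.659385, so x* = 48/(2 + 13.2·0.659385) = 4.4844 and y* = 0.659385·4.4844 = 2.9569.

x* = 4.4844, y* = 2.9569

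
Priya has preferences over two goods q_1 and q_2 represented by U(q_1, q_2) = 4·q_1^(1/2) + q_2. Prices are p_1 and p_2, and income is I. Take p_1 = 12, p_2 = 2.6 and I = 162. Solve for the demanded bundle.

q_1* = 0.1878, q_2* = 61.441

MU_q_1 = 2/√q_1, MU_q_2 = 1. Tangency: 2/√q_1 = p_1/p_2.
Thus q_1* = (2·p_2/p_1)² — independent of I — with the rest of income spent on q_2.
Plugging in: q_1* = (2·2.6/12)² = 0.1878, q_2* = 61.441.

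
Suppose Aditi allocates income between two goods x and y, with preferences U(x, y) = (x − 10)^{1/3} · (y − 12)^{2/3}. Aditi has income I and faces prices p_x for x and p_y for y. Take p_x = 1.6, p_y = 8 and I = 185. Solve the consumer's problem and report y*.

MRS = (1/2)·(y−12)/(x−10). Tangency with p_x/p_y gives y−12 = 2·(p_x/p_y)·(x−10).
Substituting into the budget: x* = 10 + 1/3·(I − 10·p_x − 12·p_y)/p_x, and y* = 12 + 2/3·(…)/p_y.
Discretionary income = 185 − 10·1.6 − 12·8 = 73; y* = 12 + 2/3·73/8 = 18.0833.

y* = 18.0833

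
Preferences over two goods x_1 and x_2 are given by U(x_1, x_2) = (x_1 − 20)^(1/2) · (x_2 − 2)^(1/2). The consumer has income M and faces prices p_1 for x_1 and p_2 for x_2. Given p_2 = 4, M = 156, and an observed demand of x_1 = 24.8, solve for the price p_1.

p_1 = 5

Let x_1' = x_1−20, x_2' = x_2−2. MRS = x_2'/x_1' = p_1/p_2.
After buying the subsistence bundle (20, 2), a share 0.5 of the remaining income goes to x_1: x_1* = 20 + 0.5·(M − 20p_1 − 2p_2)/p_1.
Set x_1* = 24.8 in the demand function and solve for p_1: p_1 = 5.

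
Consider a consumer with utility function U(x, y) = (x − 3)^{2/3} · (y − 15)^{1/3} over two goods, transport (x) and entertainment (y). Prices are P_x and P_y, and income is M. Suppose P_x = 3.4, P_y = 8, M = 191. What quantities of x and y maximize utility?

x* = 14.9216, y* = 17.5333

After buying the subsistence bundle (3, 15), a share 2/3 of the remaining income goes to x: x* = 3 + 2/3·(M − 3P_x − 15P_y)/P_x.
Discretionary income = 191 − 3·3.4 − 15·8 = 60.8; x* = 3 + 2/3·60.8/3.4 = 14.9216; y* = 15 + 1/3·60.8/8 = 17.5333.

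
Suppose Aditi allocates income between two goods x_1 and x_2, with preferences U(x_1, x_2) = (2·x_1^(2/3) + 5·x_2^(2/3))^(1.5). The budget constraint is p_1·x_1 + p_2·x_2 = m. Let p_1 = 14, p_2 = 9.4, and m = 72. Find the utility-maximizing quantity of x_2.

Substitute x_2 = (x_2/x_1)·x_1 into the budget: x_1* = m/(p_1 + p_2·(x_2/x_1)).
Numerically x_2/x_1 = 51.620306, so x_1* = 72/(14 + 9.4·51.620306) = 0.1442 and x_2* = 51.620306·0.1442 = 7.4448.

x_2* = 7.4448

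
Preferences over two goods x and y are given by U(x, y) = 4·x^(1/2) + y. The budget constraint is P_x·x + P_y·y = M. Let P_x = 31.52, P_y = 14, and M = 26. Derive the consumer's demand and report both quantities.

Set MRS = P_x/P_y: 2·x^(−1/2) = P_x/P_y.
Thus x* = (2·P_y/P_x)² — independent of M — with the rest of income spent on y.
Plugging in: x* = (2·14/31.52)² = 0.7891, y* = 0.0805.

x* = 0.7891, y* = 0.0805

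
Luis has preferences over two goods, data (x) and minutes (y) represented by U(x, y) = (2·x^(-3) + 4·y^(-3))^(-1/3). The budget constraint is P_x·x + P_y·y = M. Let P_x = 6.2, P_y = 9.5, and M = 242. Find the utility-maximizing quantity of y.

y* = 15.8165

Substitute y = (y/x)·x into the budget: x* = M/(P_x + P_y·(y/x)).
Numerically y/x = 1.068869, so x* = 242/(6.2 + 9.5·1.068869) = 14.7974 and y* = 1.068869·14.7974 = 15.8165.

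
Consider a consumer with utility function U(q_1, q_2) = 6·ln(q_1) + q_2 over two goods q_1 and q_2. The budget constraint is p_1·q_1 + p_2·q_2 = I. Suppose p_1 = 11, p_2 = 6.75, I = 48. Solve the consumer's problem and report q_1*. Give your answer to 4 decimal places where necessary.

Set MRS = p_1/p_2: (6/q_1)/1 = p_1/p_2.
So q_1*(p_1,p_2) = 6·p_2/p_1, independent of income; and q_2* = (I − 6·p_2)/p_2.
At the given prices: q_1* = 6·6.75/11 = 3.6818.

q_1* = 3.6818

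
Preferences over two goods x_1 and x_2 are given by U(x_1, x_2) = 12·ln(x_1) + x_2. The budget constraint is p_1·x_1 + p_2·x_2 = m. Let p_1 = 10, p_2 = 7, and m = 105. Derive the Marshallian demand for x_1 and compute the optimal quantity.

x_1* = 8.4

Set MRS = p_1/p_2: (12/x_1)/1 = p_1/p_2.
So x_1*(p_1,p_2) = 12·p_2/p_1, independent of income; and x_2* = (m − 12·p_2)/p_2.
At the given prices: x_1* = 12·7/10 = 8.4.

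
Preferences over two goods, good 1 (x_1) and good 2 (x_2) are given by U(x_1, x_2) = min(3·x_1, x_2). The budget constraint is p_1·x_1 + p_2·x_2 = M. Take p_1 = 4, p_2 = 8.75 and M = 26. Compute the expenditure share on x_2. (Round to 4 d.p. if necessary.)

share on x_2 = 0.8678

With perfect complements, no substitution: consume in ratio x_1:x_2 = 1:3.
Budget: p_1·x_1 + p_2·3·x_1 = M, so (p_1 + 3·p_2)·x_1 = M.
Demand: x_1*(p_1,p_2,M) = M/(p_1 + 3·p_2), x_2* = 3·M/(p_1 + 3·p_2).
Here 4 + 3·8.75 = 30.25, giving x_1* = 0.8595 and x_2* = 2.5785.
Expenditure on x_2: 8.75·2.5785 = 22.562; share = 0.8678.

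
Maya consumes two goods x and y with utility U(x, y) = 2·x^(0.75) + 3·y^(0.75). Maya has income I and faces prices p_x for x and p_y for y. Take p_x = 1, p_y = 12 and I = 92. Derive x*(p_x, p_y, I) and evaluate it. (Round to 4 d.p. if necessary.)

MU_x ∝ 2·x^(-0.25), MU_y ∝ 3·y^(-0.25), so MRS = (2/3)·(y/x)^(0.25) = p_x/p_y.
Solve for the ratio: y/x = [(3/2)·p_x/p_y]^(4).
With the ratio pinned down, the budget gives x* = I/(p_x + p_y·(y/x)) and y* = (y/x)·x*.
Numerically y/x = 0.000244, so x* = 92/(1 + 12·0.000244) = 91.7313.

x* = 91.7313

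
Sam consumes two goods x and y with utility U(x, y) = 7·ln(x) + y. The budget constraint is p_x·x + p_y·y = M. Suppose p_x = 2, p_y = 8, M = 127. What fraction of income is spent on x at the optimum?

MU_x = 7/x, MU_y = 1. Tangency: 7/x = p_x/p_y.
So x*(p_x,p_y) = 7·p_y/p_x, independent of income; and y* = (M − 7·p_y)/p_y.
At the given prices: x* = 7·8/2 = 28, and y* = 8.875.
Expenditure on x: 2·28 = 56; share = 0.4409.

share on x = 0.4409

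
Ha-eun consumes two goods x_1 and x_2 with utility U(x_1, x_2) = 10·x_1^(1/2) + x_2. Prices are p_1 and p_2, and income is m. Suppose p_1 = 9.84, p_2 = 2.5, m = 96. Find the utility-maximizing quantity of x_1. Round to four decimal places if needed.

Utility is quasi-linear in x_2; the FOC for x_1 is 5/√x_1 = p_1/p_2.
Thus x_1* = (5·p_2/p_1)² — independent of m — with the rest of income spent on x_2.
Plugging in: x_1* = (5·2.5/9.84)² = 1.6137.

x_1* = 1.6137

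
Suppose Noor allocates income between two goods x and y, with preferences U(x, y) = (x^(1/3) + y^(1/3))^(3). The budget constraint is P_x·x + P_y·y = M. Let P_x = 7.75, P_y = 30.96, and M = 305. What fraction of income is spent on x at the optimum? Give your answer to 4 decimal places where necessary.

share on x = 0.6665

MU_x ∝ x^(-2/3), MU_y ∝ y^(-2/3), so MRS = (y/x)^(2/3) = P_x/P_y.
Hence y/x = (P_x/P_y)^(1/(2/3)), i.e. raised to the 1.5 power.
With the ratio pinned down, the budget gives x* = M/(P_x + P_y·(y/x)) and y* = (y/x)·x*.
Numerically y/x = 0.125242, so x* = 305/(7.75 + 30.96·0.125242) = 26.2309 and y* = 0.125242·26.2309 = 3.2852.
Expenditure on x: 7.75·26.2309 = 203.2896; share = 0.6665.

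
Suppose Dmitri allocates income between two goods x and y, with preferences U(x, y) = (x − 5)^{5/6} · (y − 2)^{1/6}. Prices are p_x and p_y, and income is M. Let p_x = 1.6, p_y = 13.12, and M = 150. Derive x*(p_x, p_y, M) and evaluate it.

x* = 65.2917

This is Cobb-Douglas in (x−5, y−2): tangency gives 5/6·p_y·(y−2) = 1/6·p_x·(x−5).
After buying the subsistence bundle (5, 2), a share 5/6 of the remaining income goes to x: x* = 5 + 5/6·(M − 5p_x − 2p_y)/p_x.
Discretionary income = 150 − 5·1.6 − 2·13.12 = 115.76; x* = 5 + 5/6·115.76/1.6 = 65.2917.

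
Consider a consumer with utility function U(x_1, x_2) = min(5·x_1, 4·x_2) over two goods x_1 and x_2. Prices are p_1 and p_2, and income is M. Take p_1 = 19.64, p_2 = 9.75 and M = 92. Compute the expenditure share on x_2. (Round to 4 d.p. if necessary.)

With perfect complements, no substitution: consume in ratio x_1:x_2 = 4:5.
Budget: p_1·x_1 + p_2·(5/4)·x_1 = M, so (4·p_1 + 5·p_2)·x_1 = 4·M.
Demand: x_1*(p_1,p_2,M) = 4·M/(4·p_1 + 5·p_2), x_2* = 5·M/(4·p_1 + 5·p_2).
Here 4·19.64 + 5·9.75 = 127.31, giving x_1* = 2.8906 and x_2* = 3.6132.
Expenditure on x_2: 9.75·3.6132 = 35.229; share = 0.3829.

share on x_2 = 0.3829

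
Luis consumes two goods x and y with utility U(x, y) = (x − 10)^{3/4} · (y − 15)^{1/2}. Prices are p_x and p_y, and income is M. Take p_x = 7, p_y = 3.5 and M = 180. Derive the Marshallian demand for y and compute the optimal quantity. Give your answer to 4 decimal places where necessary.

MRS = (3/2)·(y−15)/(x−10). Tangency with p_x/p_y gives y−15 = (2/3)·(p_x/p_y)·(x−10).
After buying the subsistence bundle (10, 15), a share 0.6 of the remaining income goes to x: x* = 10 + 0.6·(M − 10p_x − 15p_y)/p_x.
Discretionary income = 180 − 10·7 − 15·3.5 = 57.5; y* = 15 + 0.4·57.5/3.5 = 21.5714.

y* = 21.5714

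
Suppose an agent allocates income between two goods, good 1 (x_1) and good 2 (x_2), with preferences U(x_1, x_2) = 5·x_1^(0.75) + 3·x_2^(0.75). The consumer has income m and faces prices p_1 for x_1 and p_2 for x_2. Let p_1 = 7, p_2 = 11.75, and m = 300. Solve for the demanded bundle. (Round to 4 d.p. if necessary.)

MU_x_1 ∝ 5·x_1^(-0.25), MU_x_2 ∝ 3·x_2^(-0.25), so MRS = (5/3)·(x_2/x_1)^(0.25) = p_1/p_2.
Solve for the ratio: x_2/x_1 = [(3/5)·p_1/p_2]^(4).
Substitute x_2 = (x_2/x_1)·x_1 into the budget: x_1* = m/(p_1 + p_2·(x_2/x_1)).
Numerically x_2/x_1 = 0.016325, so x_1* = 300/(7 + 11.75·0.016325) = 41.7141 and x_2* = 0.016325·41.7141 = 0.681.

x_1* = 41.7141, x_2* = 0.681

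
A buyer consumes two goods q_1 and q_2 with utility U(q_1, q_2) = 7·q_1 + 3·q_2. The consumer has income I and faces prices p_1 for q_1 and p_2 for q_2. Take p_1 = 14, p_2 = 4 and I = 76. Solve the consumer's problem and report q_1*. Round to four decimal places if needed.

q_1* = 0

q_2 gives more utility per dollar, so spend all income on q_2: q_2* = I/p_2, q_1* = 0.
Numerically: q_1* = 0, q_2* = 19.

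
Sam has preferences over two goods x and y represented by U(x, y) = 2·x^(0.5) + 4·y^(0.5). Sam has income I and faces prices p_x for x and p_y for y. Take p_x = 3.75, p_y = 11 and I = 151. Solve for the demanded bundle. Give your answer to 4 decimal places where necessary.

x* = 17.0359, y* = 7.9196

From the CES first-order condition, (1/2)·(y/x)^(0.5) = p_x/p_y.
Hence y/x = (2·p_x/p_y)^(1/(0.5)), i.e. raised to the 2 power.
With the ratio pinned down, the budget gives x* = I/(p_x + p_y·(y/x)) and y* = (y/x)·x*.
Numerically y/x = 0.464876, so x* = 151/(3.75 + 11·0.464876) = 17.0359 and y* = 0.464876·17.0359 = 7.9196.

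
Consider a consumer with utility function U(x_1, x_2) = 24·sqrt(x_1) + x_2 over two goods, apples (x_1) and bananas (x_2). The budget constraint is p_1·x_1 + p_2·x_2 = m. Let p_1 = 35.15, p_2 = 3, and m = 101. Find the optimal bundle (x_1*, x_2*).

x_1* = 1.0489, x_2* = 21.3765

MU_x_1 = 12/√x_1, MU_x_2 = 1. Tangency: 12/√x_1 = p_1/p_2.
Solve: √x_1 = 12·p_2/p_1, so x_1*(p_1,p_2) = (12·p_2/p_1)², and x_2* = (m − p_1·x_1*)/p_2.
Plugging in: x_1* = (12·3/35.15)² = 1.0489, x_2* = 21.3765.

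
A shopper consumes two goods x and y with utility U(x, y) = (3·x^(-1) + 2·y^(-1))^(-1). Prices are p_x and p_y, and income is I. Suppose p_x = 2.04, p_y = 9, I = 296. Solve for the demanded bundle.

x* = 53.4434, y* = 20.7751

From the CES first-order condition, (3/2)·(y/x)^(2) = p_x/p_y.
Hence y/x = ((2/3)·p_x/p_y)^(1/(2)), i.e. raised to the 0.5 power.
Substitute y = (y/x)·x into the budget: x* = I/(p_x + p_y·(y/x)).
Numerically y/x = 0.38873, so x* = 296/(2.04 + 9·0.38873) = 53.4434 and y* = 0.38873·53.4434 = 20.7751.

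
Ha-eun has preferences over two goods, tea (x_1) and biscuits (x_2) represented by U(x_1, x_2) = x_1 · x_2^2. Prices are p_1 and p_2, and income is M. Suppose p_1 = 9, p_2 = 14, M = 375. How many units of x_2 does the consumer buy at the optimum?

x_2* = 17.8571

Tangency: MRS = (1/2)·x_2/x_1 = p_1/p_2.
So p_2·x_2 = 2·p_1·x_1; combined with the budget, a share 1/3 of income goes to x_1.
Demand: x_1*(p_1,p_2,M) = 1/3·M/p_1 and x_2* = 2/3·M/p_2.
At p_1=9, p_2=14, M=375: x_2* = 2/3·375/14 = 17.8571.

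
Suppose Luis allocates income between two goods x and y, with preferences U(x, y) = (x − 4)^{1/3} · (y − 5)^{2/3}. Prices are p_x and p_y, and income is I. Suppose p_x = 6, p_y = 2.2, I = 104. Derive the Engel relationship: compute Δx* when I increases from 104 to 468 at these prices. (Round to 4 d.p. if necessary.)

MRS = (1/2)·(y−5)/(x−4). Tangency with p_x/p_y gives y−5 = 2·(p_x/p_y)·(x−4).
After buying the subsistence bundle (4, 5), a share 1/3 of the remaining income goes to x: x* = 4 + 1/3·(I − 4p_x − 5p_y)/p_x.
Discretionary income = 104 − 4·6 − 5·2.2 = 69; x* = 4 + 1/3·69/6 = 7.8333.
At I' = 468: x* = 28.0556. Change: 28.0556 − 7.8333 = 20.2222.

Δx* = 20.2222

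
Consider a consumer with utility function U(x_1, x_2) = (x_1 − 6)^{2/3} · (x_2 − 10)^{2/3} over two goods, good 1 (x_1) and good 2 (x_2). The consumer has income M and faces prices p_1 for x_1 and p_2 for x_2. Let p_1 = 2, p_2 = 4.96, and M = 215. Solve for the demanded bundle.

Let x_1' = x_1−6, x_2' = x_2−10. MRS = x_2'/x_1' = p_1/p_2.
Substituting into the budget: x_1* = 6 + 0.5·(M − 6·p_1 − 10·p_2)/p_1, and x_2* = 10 + 0.5·(…)/p_2.
Discretionary income = 215 − 6·2 − 10·4.96 = 153.4; x_1* = 6 + 0.5·153.4/2 = 44.35; x_2* = 10 + 0.5·153.4/4.96 = 25.4637.

x_1* = 44.35, x_2* = 25.4637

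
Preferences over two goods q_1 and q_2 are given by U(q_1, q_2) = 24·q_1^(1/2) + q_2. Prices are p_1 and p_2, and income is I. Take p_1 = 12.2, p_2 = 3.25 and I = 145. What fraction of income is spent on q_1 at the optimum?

share on q_1 = 0.8598

Utility is quasi-linear in q_2; the FOC for q_1 is 12/√q_1 = p_1/p_2.
Solve: √q_1 = 12·p_2/p_1, so q_1*(p_1,p_2) = (12·p_2/p_1)², and q_2* = (I − p_1·q_1*)/p_2.
Plugging in: q_1* = (12·3.25/12.2)² = 10.219, q_2* = 6.2547.
Expenditure on q_1: 12.2·10.219 = 124.6721; share = 0.8598.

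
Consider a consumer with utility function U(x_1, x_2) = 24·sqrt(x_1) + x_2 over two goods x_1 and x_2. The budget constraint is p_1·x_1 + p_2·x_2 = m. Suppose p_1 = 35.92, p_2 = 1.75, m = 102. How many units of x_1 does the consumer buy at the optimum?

x_1* = 0.3418

Thus x_1* = (12·p_2/p_1)² — independent of m — with the rest of income spent on x_2.
Plugging in: x_1* = (12·1.75/35.92)² = 0.3418.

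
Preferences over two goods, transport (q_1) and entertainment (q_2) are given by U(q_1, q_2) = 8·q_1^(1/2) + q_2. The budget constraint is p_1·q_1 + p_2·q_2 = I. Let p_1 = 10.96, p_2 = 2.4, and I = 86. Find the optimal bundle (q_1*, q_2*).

Plugging in: q_1* = (4·2.4/10.96)² = 0.7672, q_2* = 32.3297.

q_1* = 0.7672, q_2* = 32.3297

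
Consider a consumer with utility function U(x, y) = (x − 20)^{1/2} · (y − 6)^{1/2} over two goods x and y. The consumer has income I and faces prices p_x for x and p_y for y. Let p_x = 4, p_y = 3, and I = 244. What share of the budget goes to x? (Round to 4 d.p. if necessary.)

This is Cobb-Douglas in (x−20, y−6): tangency gives 0.5·p_y·(y−6) = 0.5·p_x·(x−20).
Substituting into the budget: x* = 20 + 0.5·(I − 20·p_x − 6·p_y)/p_x, and y* = 6 + 0.5·(…)/p_y.
Discretionary income = 244 − 20·4 − 6·3 = 146; x* = 20 + 0.5·146/4 = 38.25; y* = 6 + 0.5·146/3 = 30.3333.
Expenditure on x: 4·38.25 = 153; share = 0.627.

share on x = 0.627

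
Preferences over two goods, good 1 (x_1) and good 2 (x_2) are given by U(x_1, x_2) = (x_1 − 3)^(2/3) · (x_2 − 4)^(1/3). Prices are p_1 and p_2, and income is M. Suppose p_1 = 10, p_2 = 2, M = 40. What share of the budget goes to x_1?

share on x_1 = 0.7833

This is Cobb-Douglas in (x_1−3, x_2−4): tangency gives 2/3·p_2·(x_2−4) = 1/3·p_1·(x_1−3).
After buying the subsistence bundle (3, 4), a share 2/3 of the remaining income goes to x_1: x_1* = 3 + 2/3·(M − 3p_1 − 4p_2)/p_1.
Discretionary income = 40 − 3·10 − 4·2 = 2; x_1* = 3 + 2/3·2/10 = 3.1333; x_2* = 4 + 1/3·2/2 = 4.3333.
Expenditure on x_1: 10·3.1333 = 31.3333; share = 0.7833.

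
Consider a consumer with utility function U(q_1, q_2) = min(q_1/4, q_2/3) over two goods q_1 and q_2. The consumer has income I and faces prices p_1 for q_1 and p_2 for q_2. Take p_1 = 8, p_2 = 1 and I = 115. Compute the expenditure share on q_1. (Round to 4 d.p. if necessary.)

share on q_1 = 0.9143

With perfect complements, no substitution: consume in ratio q_1:q_2 = 4:3.
Budget: p_1·q_1 + p_2·(3/4)·q_1 = I, so (4·p_1 + 3·p_2)·q_1 = 4·I.
Demand: q_1*(p_1,p_2,I) = 4·I/(4·p_1 + 3·p_2), q_2* = 3·I/(4·p_1 + 3·p_2).
Here 4·8 + 3·1 = 35, giving q_1* = 13.1429 and q_2* = 9.8571.
Expenditure on q_1: 8·13.1429 = 105.1429; share = 0.9143.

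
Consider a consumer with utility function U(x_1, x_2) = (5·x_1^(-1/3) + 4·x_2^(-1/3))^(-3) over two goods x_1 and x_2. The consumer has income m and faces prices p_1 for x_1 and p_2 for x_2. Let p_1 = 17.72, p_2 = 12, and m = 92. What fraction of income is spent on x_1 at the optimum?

share on x_1 = 0.5658

MU_x_1 ∝ 5·x_1^(-4/3), MU_x_2 ∝ 4·x_2^(-4/3), so MRS = (5/4)·(x_2/x_1)^(4/3) = p_1/p_2.
Hence x_2/x_1 = ((4/5)·p_1/p_2)^(1/(4/3)), i.e. raised to the 0.75 power.
With the ratio pinned down, the budget gives x_1* = m/(p_1 + p_2·(x_2/x_1)) and x_2* = (x_2/x_1)·x_1*.
Numerically x_2/x_1 = 1.133129, so x_1* = 92/(17.72 + 12·1.133129) = 2.9377 and x_2* = 1.133129·2.9377 = 3.3287.
Expenditure on x_1: 17.72·2.9377 = 52.0552; share = 0.5658.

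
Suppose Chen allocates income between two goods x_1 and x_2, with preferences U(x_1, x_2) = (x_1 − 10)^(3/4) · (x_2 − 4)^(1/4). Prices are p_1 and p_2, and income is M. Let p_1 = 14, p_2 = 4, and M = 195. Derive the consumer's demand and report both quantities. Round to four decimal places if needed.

Discretionary income = 195 − 10·14 − 4·4 = 39; x_1* = 10 + 0.75·39/14 = 12.0893; x_2* = 4 + 0.25·39/4 = 6.4375.

x_1* = 12.0893, x_2* = 6.4375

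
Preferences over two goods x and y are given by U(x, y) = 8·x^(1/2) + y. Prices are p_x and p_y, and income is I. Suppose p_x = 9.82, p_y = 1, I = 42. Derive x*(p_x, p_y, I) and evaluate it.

x* = 0.1659

Utility is quasi-linear in y; the FOC for x is 4/√x = p_x/p_y.
Thus x* = (4·p_y/p_x)² — independent of I — with the rest of income spent on y.
Plugging in: x* = (4·1/9.82)² = 0.1659.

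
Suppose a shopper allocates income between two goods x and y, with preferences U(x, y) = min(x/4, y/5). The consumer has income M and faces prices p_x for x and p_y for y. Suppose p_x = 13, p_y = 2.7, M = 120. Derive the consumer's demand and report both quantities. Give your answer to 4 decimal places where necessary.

With perfect complements, no substitution: consume in ratio x:y = 4:5.
Budget: p_x·x + p_y·(5/4)·x = M, so (4·p_x + 5·p_y)·x = 4·M.
Demand: x*(p_x,p_y,M) = 4·M/(4·p_x + 5·p_y), y* = 5·M/(4·p_x + 5·p_y).
Here 4·13 + 5·2.7 = 65.5, giving x* = 7.3282 and y* = 9.1603.

x* = 7.3282, y* = 9.1603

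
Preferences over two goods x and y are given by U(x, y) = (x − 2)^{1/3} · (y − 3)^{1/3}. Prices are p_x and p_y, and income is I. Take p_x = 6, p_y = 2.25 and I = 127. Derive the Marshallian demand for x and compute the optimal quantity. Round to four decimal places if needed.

x* = 11.0208

Let x' = x−2, y' = y−3. MRS = y'/x' = p_x/p_y.
After buying the subsistence bundle (2, 3), a share 0.5 of the remaining income goes to x: x* = 2 + 0.5·(I − 2p_x − 3p_y)/p_x.
Discretionary income = 127 − 2·6 − 3·2.25 = 108.25; x* = 2 + 0.5·108.25/6 = 11.0208.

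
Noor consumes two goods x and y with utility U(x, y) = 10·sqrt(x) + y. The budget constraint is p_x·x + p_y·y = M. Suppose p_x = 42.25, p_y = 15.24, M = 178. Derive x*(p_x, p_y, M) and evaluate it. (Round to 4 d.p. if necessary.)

x* = 3.2528

MU_x = 5/√x, MU_y = 1. Tangency: 5/√x = p_x/p_y.
Thus x* = (5·p_y/p_x)² — independent of M — with the rest of income spent on y.
Plugging in: x* = (5·15.24/42.25)² = 3.2528.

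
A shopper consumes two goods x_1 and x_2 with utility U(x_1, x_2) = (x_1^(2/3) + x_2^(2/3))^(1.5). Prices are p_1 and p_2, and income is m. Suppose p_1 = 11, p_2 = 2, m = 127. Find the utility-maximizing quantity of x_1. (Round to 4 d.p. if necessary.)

x_1* = 0.3695

MU_x_1 ∝ x_1^(-1/3), MU_x_2 ∝ x_2^(-1/3), so MRS = (x_2/x_1)^(1/3) = p_1/p_2.
Solve for the ratio: x_2/x_1 = [p_1/p_2]^(3).
Substitute x_2 = (x_2/x_1)·x_1 into the budget: x_1* = m/(p_1 + p_2·(x_2/x_1)).
Numerically x_2/x_1 = 166.375, so x_1* = 127/(11 + 2·166.375) = 0.3695.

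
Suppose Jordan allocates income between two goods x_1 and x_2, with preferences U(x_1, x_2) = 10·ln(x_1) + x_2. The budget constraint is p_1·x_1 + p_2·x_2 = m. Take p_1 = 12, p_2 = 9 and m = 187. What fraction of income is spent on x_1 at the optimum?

Set MRS = p_1/p_2: (10/x_1)/1 = p_1/p_2.
So x_1*(p_1,p_2) = 10·p_2/p_1, independent of income; and x_2* = (m − 10·p_2)/p_2.
At the given prices: x_1* = 10·9/12 = 7.5, and x_2* = 10.7778.
Expenditure on x_1: 12·7.5 = 90; share = 0.4813.

share on x_1 = 0.4813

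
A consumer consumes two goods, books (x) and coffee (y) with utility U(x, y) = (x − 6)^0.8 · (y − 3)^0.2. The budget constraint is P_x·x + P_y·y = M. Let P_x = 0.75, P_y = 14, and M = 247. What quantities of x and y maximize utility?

Let x' = x−6, y' = y−3. MRS = 4·y'/x' = P_x/P_y.
After buying the subsistence bundle (6, 3), a share 0.8 of the remaining income goes to x: x* = 6 + 0.8·(M − 6P_x − 3P_y)/P_x.
Discretionary income = 247 − 6·0.75 − 3·14 = 200.5; x* = 6 + 0.8·200.5/0.75 = 219.8667; y* = 3 + 0.2·200.5/14 = 5.8643.

x* = 219.8667, y* = 5.8643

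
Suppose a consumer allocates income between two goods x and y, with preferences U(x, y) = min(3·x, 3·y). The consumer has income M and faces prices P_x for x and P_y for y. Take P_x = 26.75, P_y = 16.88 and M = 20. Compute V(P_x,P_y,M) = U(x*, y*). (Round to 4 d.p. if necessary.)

With perfect complements, no substitution: consume in ratio x:y = 3:3.
Budget: P_x·x + P_y·x = M, so (3·P_x + 3·P_y)·x = 3·M.
Demand: x*(P_x,P_y,M) = 3·M/(3·P_x + 3·P_y), y* = 3·M/(3·P_x + 3·P_y).
Here 3·26.75 + 3·16.88 = 130.89, giving x* = 0.4584 and y* = 0.4584.
Utility at the optimum: U(0.4584, 0.4584) = 1.3752.

V = 1.3752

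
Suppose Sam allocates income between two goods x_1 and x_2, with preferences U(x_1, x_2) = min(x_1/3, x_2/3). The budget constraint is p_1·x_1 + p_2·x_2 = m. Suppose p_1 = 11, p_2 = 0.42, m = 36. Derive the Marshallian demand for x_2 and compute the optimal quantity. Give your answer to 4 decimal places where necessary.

x_2* = 3.1524

With perfect complements, no substitution: consume in ratio x_1:x_2 = 3:3.
Budget: p_1·x_1 + p_2·x_1 = m, so (3·p_1 + 3·p_2)·x_1 = 3·m.
Demand: x_1*(p_1,p_2,m) = 3·m/(3·p_1 + 3·p_2), x_2* = 3·m/(3·p_1 + 3·p_2).
Here 3·11 + 3·0.42 = 34.26, giving x_2* = 3.1524.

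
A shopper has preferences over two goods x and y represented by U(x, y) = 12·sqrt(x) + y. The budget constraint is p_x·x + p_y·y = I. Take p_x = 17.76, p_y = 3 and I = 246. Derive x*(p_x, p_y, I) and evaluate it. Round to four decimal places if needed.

MU_x = 6/√x, MU_y = 1. Tangency: 6/√x = p_x/p_y.
Solve: √x = 6·p_y/p_x, so x*(p_x,p_y) = (6·p_y/p_x)², and y* = (I − p_x·x*)/p_y.
Plugging in: x* = (6·3/17.76)² = 1.0272.

x* = 1.0272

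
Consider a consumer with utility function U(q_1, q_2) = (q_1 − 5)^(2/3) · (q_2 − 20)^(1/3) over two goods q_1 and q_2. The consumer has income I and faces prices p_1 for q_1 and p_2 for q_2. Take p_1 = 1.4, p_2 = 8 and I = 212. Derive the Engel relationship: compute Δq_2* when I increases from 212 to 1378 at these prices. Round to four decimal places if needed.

Δq_2* = 48.5833

This is Cobb-Douglas in (q_1−5, q_2−20): tangency gives 2/3·p_2·(q_2−20) = 1/3·p_1·(q_1−5).
After buying the subsistence bundle (5, 20), a share 2/3 of the remaining income goes to q_1: q_1* = 5 + 2/3·(I − 5p_1 − 20p_2)/p_1.
Discretionary income = 212 − 5·1.4 − 20·8 = 45; q_2* = 20 + 1/3·45/8 = 21.875.
At I' = 1378: q_2* = 70.4583. Change: 70.4583 − 21.875 = 48.5833.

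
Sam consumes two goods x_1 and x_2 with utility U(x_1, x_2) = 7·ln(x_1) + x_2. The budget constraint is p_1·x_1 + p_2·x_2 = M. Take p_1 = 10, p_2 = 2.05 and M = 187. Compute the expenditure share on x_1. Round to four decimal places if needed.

share on x_1 = 0.0767

MU_x_1 = 7/x_1, MU_x_2 = 1. Tangency: 7/x_1 = p_1/p_2.
So x_1*(p_1,p_2) = 7·p_2/p_1, independent of income; and x_2* = (M − 7·p_2)/p_2.
At the given prices: x_1* = 7·2.05/10 = 1.435, and x_2* = 84.2195.
Expenditure on x_1: 10·1.435 = 14.35; share = 0.0767.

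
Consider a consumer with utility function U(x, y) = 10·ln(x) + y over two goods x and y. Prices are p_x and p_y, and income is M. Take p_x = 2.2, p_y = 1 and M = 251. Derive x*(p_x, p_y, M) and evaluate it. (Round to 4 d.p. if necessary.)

So x*(p_x,p_y) = 10·p_y/p_x, independent of income; and y* = (M − 10·p_y)/p_y.
At the given prices: x* = 10·1/2.2 = 4.5455.

x* = 4.5455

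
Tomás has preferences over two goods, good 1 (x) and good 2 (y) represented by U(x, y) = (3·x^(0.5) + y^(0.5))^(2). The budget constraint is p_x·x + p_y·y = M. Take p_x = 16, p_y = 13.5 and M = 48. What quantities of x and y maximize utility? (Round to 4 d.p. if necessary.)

From the CES first-order condition, 3·(y/x)^(0.5) = p_x/p_y.
Hence y/x = ((1/3)·p_x/p_y)^(1/(0.5)), i.e. raised to the 2 power.
Substitute y = (y/x)·x into the budget: x* = M/(p_x + p_y·(y/x)).
Numerically y/x = 0.156074, so x* = 48/(16 + 13.5·0.156074) = 2.6509 and y* = 0.156074·2.6509 = 0.4137.

x* = 2.6509, y* = 0.4137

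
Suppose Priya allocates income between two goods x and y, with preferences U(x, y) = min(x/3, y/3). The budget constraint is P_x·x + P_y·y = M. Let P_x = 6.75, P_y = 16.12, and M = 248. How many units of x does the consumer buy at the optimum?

x* = 10.8439

Demand: x*(P_x,P_y,M) = 3·M/(3·P_x + 3·P_y), y* = 3·M/(3·P_x + 3·P_y).
Here 3·6.75 + 3·16.12 = 68.61, giving x* = 10.8439.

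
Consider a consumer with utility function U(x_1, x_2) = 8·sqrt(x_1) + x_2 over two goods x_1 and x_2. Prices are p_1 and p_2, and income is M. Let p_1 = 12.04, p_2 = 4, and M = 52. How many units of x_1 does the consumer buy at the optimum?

Utility is quasi-linear in x_2; the FOC for x_1 is 4/√x_1 = p_1/p_2.
Thus x_1* = (4·p_2/p_1)² — independent of M — with the rest of income spent on x_2.
Plugging in: x_1* = (4·4/12.04)² = 1.766.

x_1* = 1.766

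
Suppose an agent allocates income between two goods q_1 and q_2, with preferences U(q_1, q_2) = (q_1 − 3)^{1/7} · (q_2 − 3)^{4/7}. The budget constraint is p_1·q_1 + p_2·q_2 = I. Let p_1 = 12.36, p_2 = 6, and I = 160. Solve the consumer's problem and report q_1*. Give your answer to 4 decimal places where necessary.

q_1* = 4.6977

Let q_1' = q_1−3, q_2' = q_2−3. MRS = (1/4)·q_2'/q_1' = p_1/p_2.
Substituting into the budget: q_1* = 3 + 0.2·(I − 3·p_1 − 3·p_2)/p_1, and q_2* = 3 + 0.8·(…)/p_2.
Discretionary income = 160 − 3·12.36 − 3·6 = 104.92; q_1* = 3 + 0.2·104.92/12.36 = 4.6977.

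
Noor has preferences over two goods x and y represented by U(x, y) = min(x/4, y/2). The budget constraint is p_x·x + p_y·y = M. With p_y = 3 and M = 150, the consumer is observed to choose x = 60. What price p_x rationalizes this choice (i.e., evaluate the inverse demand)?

p_x = 1

With perfect complements, no substitution: consume in ratio x:y = 4:2.
Budget: p_x·x + p_y·(1/2)·x = M, so (4·p_x + 2·p_y)·x = 4·M.
Demand: x*(p_x,p_y,M) = 4·M/(4·p_x + 2·p_y), y* = 2·M/(4·p_x + 2·p_y).
Set x* = 60 in the demand function and solve for p_x: p_x = 1.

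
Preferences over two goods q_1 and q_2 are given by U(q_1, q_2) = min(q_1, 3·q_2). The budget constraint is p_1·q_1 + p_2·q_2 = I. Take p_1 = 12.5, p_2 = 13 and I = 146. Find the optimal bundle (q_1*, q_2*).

q_1* = 8.6733, q_2* = 2.8911

With perfect complements, no substitution: consume in ratio q_1:q_2 = 3:1.
Budget: p_1·q_1 + p_2·(1/3)·q_1 = I, so (3·p_1 + p_2)·q_1 = 3·I.
Demand: q_1*(p_1,p_2,I) = 3·I/(3·p_1 + p_2), q_2* = I/(3·p_1 + p_2).
Here 3·12.5 + 13 = 50.5, giving q_1* = 8.6733 and q_2* = 2.8911.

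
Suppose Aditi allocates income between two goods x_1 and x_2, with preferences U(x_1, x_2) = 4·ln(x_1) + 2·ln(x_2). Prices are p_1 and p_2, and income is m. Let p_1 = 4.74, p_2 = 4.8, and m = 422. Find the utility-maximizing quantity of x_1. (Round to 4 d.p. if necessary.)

x_1* = 59.353

Demand: x_1*(p_1,p_2,m) = 2/3·m/p_1 and x_2* = 1/3·m/p_2.
At p_1=4.74, p_2=4.8, m=422: x_1* = 2/3·422/4.74 = 59.353.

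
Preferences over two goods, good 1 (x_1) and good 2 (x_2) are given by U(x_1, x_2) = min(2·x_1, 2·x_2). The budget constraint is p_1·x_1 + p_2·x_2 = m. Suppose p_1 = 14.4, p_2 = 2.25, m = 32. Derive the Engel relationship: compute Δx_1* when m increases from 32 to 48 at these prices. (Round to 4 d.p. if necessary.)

With perfect complements, no substitution: consume in ratio x_1:x_2 = 2:2.
Budget: p_1·x_1 + p_2·x_1 = m, so (2·p_1 + 2·p_2)·x_1 = 2·m.
Demand: x_1*(p_1,p_2,m) = 2·m/(2·p_1 + 2·p_2), x_2* = 2·m/(2·p_1 + 2·p_2).
Here 2·14.4 + 2·2.25 = 33.3, giving x_1* = 1.9219.
At m' = 48: x_1* = 2.8829. Change: 2.8829 − 1.9219 = 0.961.

Δx_1* = 0.961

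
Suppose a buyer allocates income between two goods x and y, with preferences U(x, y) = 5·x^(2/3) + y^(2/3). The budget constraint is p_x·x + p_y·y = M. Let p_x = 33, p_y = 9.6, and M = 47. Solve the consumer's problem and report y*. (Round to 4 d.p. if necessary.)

MU_x ∝ 5·x^(-1/3), MU_y ∝ y^(-1/3), so MRS = 5·(y/x)^(1/3) = p_x/p_y.
Solve for the ratio: y/x = [(1/5)·p_x/p_y]^(3).
With the ratio pinned down, the budget gives x* = M/(p_x + p_y·(y/x)) and y* = (y/x)·x*.
Numerically y/x = 0.324951, so x* = 47/(33 + 9.6·0.324951) = 1.3012 and y* = 0.324951·1.3012 = 0.4228.

y* = 0.4228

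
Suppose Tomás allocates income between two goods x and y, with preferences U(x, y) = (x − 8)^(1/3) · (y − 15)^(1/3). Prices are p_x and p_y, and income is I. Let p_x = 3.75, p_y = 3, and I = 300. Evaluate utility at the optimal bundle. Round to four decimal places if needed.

MRS = (y−15)/(x−8). Tangency with p_x/p_y gives y−15 = (p_x/p_y)·(x−8).
After buying the subsistence bundle (8, 15), a share 0.5 of the remaining income goes to x: x* = 8 + 0.5·(I − 8p_x − 15p_y)/p_x.
Discretionary income = 300 − 8·3.75 − 15·3 = 225; x* = 8 + 0.5·225/3.75 = 38; y* = 15 + 0.5·225/3 = 52.5.
Utility at the optimum: U(38, 52.5) = 10.4004.

V = 10.4004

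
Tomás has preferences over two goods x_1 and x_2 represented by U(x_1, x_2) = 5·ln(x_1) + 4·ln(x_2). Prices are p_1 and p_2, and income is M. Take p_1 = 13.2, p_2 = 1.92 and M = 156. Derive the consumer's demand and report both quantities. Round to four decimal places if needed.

Tangency: MRS = (5/4)·x_2/x_1 = p_1/p_2.
Rearranging, p_2·x_2 = (4/5)·p_1·x_1. Substituting into the budget gives p_1·x_1·(1 + (4/5)) = M.
Demand: x_1*(p_1,p_2,M) = 5/9·M/p_1 and x_2* = 4/9·M/p_2.
At p_1=13.2, p_2=1.92, M=156: x_1* = 5/9·156/13.2 = 6.5657, x_2* = 36.1111.

x_1* = 6.5657, x_2* = 36.1111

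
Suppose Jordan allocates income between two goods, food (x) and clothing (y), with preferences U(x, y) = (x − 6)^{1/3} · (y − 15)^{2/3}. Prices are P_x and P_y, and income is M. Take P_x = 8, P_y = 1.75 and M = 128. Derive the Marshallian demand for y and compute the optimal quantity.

Let x' = x−6, y' = y−15. MRS = (1/2)·y'/x' = P_x/P_y.
After buying the subsistence bundle (6, 15), a share 1/3 of the remaining income goes to x: x* = 6 + 1/3·(M − 6P_x − 15P_y)/P_x.
Discretionary income = 128 − 6·8 − 15·1.75 = 53.75; y* = 15 + 2/3·53.75/1.75 = 35.4762.

y* = 35.4762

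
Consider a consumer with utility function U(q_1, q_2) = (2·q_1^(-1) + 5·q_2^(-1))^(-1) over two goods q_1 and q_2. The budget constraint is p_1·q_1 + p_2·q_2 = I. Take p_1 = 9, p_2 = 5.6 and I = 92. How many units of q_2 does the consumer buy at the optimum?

MU_q_1 ∝ 2·q_1^(-2), MU_q_2 ∝ 5·q_2^(-2), so MRS = (2/5)·(q_2/q_1)^(2) = p_1/p_2.
Solve for the ratio: q_2/q_1 = [(5/2)·p_1/p_2]^(0.5).
With the ratio pinned down, the budget gives q_1* = I/(p_1 + p_2·(q_2/q_1)) and q_2* = (q_2/q_1)·q_1*.
Numerically q_2/q_1 = 2.004459, so q_1* = 92/(9 + 5.6·2.004459) = 4.5488 and q_2* = 2.004459·4.5488 = 9.1179.

q_2* = 9.1179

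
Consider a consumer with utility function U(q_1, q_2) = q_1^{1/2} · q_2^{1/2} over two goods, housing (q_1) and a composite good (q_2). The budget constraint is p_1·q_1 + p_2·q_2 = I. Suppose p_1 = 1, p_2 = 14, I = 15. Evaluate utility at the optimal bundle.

Demand: q_1*(p_1,p_2,I) = 0.5·I/p_1 and q_2* = 0.5·I/p_2.
At p_1=1, p_2=14, I=15: q_1* = 0.5·15/1 = 7.5, q_2* = 0.5357.
Utility at the optimum: U(7.5, 0.5357) = 2.0045.

V = 2.0045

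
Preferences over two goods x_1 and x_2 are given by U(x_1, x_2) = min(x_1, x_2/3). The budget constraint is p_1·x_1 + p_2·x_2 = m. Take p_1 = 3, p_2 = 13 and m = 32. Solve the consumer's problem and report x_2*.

With perfect complements, no substitution: consume in ratio x_1:x_2 = 1:3.
Budget: p_1·x_1 + p_2·3·x_1 = m, so (p_1 + 3·p_2)·x_1 = m.
Demand: x_1*(p_1,p_2,m) = m/(p_1 + 3·p_2), x_2* = 3·m/(p_1 + 3·p_2).
Here 3 + 3·13 = 42, giving x_2* = 2.2857.

x_2* = 2.2857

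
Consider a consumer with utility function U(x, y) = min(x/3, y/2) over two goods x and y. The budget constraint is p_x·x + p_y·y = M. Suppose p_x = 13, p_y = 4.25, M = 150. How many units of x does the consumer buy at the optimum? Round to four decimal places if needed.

x* = 9.4737

Demand: x*(p_x,p_y,M) = 3·M/(3·p_x + 2·p_y), y* = 2·M/(3·p_x + 2·p_y).
Here 3·13 + 2·4.25 = 47.5, giving x* = 9.4737.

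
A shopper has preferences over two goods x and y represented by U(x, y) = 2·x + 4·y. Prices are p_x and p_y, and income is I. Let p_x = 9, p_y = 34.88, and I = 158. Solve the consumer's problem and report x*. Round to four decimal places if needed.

Linear utility — the consumer picks whichever good has higher MU/price: 2/9 = 0.2222 vs 4/34.88 = 0.1147.
x gives more utility per dollar, so spend all income on x: x* = I/p_x, y* = 0.
Numerically: x* = 17.5556, y* = 0.

x* = 17.5556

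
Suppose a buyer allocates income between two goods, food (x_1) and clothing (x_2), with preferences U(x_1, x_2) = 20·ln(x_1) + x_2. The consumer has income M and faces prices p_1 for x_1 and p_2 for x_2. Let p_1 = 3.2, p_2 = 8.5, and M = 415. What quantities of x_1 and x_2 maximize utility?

x_1* = 53.125, x_2* = 28.8235

Set MRS = p_1/p_2: (20/x_1)/1 = p_1/p_2.
So x_1*(p_1,p_2) = 20·p_2/p_1, independent of income; and x_2* = (M − 20·p_2)/p_2.
At the given prices: x_1* = 20·8.5/3.2 = 53.125, and x_2* = 28.8235.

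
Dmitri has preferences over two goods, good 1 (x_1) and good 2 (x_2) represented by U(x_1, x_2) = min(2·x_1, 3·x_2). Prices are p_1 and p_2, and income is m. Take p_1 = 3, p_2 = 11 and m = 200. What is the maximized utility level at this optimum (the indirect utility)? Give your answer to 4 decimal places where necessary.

V = 38.7097

With perfect complements, no substitution: consume in ratio x_1:x_2 = 3:2.
Budget: p_1·x_1 + p_2·(2/3)·x_1 = m, so (3·p_1 + 2·p_2)·x_1 = 3·m.
Demand: x_1*(p_1,p_2,m) = 3·m/(3·p_1 + 2·p_2), x_2* = 2·m/(3·p_1 + 2·p_2).
Here 3·3 + 2·11 = 31, giving x_1* = 19.3548 and x_2* = 12.9032.
Utility at the optimum: U(19.3548, 12.9032) = 38.7097.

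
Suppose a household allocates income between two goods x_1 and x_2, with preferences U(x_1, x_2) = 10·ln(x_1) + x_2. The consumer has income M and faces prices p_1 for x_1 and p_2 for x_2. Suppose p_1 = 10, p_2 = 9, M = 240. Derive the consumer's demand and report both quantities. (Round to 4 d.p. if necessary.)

x_1* = 9, x_2* = 16.6667

At the given prices: x_1* = 10·9/10 = 9, and x_2* = 16.6667.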